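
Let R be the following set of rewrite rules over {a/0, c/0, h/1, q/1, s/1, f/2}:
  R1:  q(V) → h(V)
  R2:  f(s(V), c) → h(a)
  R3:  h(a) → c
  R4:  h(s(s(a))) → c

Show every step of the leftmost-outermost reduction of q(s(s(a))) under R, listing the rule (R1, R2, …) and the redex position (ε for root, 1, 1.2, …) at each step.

c

1. q(s(s(a)))  →  h(s(s(a)))   [R1 at ε]
2. h(s(s(a)))  →  c   [R4 at ε]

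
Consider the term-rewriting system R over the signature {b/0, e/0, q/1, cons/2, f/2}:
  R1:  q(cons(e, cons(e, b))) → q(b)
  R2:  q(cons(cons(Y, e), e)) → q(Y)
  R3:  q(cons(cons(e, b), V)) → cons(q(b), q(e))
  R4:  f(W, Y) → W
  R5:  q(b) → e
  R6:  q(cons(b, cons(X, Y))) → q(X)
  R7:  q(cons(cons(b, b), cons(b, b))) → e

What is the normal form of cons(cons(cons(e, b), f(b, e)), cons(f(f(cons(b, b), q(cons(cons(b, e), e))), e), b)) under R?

1. cons(cons(cons(e, b), f(b, e)), cons(f(f(cons(b, b), q(cons(cons(b, e), e))), e), b))  →  cons(cons(cons(e, b), b), cons(f(f(cons(b, b), q(cons(cons(b, e), e))), e), b))   [R4 at 1.2]
2. cons(cons(cons(e, b), b), cons(f(f(cons(b, b), q(cons(cons(b, e), e))), e), b))  →  cons(cons(cons(e, b), b), cons(f(cons(b, b), q(cons(cons(b, e), e))), b))   [R4 at 2.1]
3. cons(cons(cons(e, b), b), cons(f(cons(b, b), q(cons(cons(b, e), e))), b))  →  cons(cons(cons(e, b), b), cons(cons(b, b), b))   [R4 at 2.1]

cons(cons(cons(e, b), b), cons(cons(b, b), b))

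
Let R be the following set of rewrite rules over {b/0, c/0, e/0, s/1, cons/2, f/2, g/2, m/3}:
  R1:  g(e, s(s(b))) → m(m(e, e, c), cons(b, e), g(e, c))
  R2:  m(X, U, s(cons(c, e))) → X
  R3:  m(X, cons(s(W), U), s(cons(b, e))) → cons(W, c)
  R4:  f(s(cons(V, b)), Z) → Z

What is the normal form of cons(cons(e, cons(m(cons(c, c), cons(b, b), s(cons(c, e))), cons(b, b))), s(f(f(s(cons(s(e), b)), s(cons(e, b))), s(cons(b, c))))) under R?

cons(cons(e, cons(cons(c, c), cons(b, b))), s(s(cons(b, c))))

1. cons(cons(e, cons(m(cons(c, c), cons(b, b), s(cons(c, e))), cons(b, b))), s(f(f(s(cons(s(e), b)), s(cons(e, b))), s(cons(b, c)))))  →  cons(cons(e, cons(cons(c, c), cons(b, b))), s(f(f(s(cons(s(e), b)), s(cons(e, b))), s(cons(b, c)))))   [R2 at 1.2.1]
2. cons(cons(e, cons(cons(c, c), cons(b, b))), s(f(f(s(cons(s(e), b)), s(cons(e, b))), s(cons(b, c)))))  →  cons(cons(e, cons(cons(c, c), cons(b, b))), s(f(s(cons(e, b)), s(cons(b, c)))))   [R4 at 2.1.1]
3. cons(cons(e, cons(cons(c, c), cons(b, b))), s(f(s(cons(e, b)), s(cons(b, c)))))  →  cons(cons(e, cons(cons(c, c), cons(b, b))), s(s(cons(b, c))))   [R4 at 2.1]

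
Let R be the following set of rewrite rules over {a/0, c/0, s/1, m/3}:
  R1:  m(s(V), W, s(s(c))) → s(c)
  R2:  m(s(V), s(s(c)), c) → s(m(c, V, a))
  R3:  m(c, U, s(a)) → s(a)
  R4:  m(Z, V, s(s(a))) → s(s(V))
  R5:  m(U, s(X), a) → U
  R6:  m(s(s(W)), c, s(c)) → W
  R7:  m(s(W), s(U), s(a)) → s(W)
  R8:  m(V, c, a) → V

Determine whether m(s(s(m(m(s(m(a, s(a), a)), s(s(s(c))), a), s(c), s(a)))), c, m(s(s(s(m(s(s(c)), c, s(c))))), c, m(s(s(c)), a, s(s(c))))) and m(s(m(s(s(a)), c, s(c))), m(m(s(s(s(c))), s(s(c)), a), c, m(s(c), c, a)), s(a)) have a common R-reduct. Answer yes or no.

Reduce t₁ = m(s(s(m(m(s(m(a, s(a), a)), s(s(s(c))), a), s(c), s(a)))), c, m(s(s(s(m(s(s(c)), c, s(c))))), c, m(s(s(c)), a, s(s(c))))):
1. m(s(s(m(m(s(m(a, s(a), a)), s(s(s(c))), a), s(c), s(a)))), c, m(s(s(s(m(s(s(c)), c, s(c))))), c, m(s(s(c)), a, s(s(c)))))  →  m(s(s(m(s(m(a, s(a), a)), s(c), s(a)))), c, m(s(s(s(m(s(s(c)), c, s(c))))), c, m(s(s(c)), a, s(s(c)))))   [R5 at 1.1.1.1]
2. m(s(s(m(s(m(a, s(a), a)), s(c), s(a)))), c, m(s(s(s(m(s(s(c)), c, s(c))))), c, m(s(s(c)), a, s(s(c)))))  →  m(s(s(s(m(a, s(a), a)))), c, m(s(s(s(m(s(s(c)), c, s(c))))), c, m(s(s(c)), a, s(s(c)))))   [R7 at 1.1.1]
3. m(s(s(s(m(a, s(a), a)))), c, m(s(s(s(m(s(s(c)), c, s(c))))), c, m(s(s(c)), a, s(s(c)))))  →  m(s(s(s(a))), c, m(s(s(s(m(s(s(c)), c, s(c))))), c, m(s(s(c)), a, s(s(c)))))   [R5 at 1.1.1.1]
4. m(s(s(s(a))), c, m(s(s(s(m(s(s(c)), c, s(c))))), c, m(s(s(c)), a, s(s(c)))))  →  m(s(s(s(a))), c, m(s(s(s(c))), c, m(s(s(c)), a, s(s(c)))))   [R6 at 3.1.1.1.1]
5. m(s(s(s(a))), c, m(s(s(s(c))), c, m(s(s(c)), a, s(s(c)))))  →  m(s(s(s(a))), c, m(s(s(s(c))), c, s(c)))   [R1 at 3.3]
6. m(s(s(s(a))), c, m(s(s(s(c))), c, s(c)))  →  m(s(s(s(a))), c, s(c))   [R6 at 3]
7. m(s(s(s(a))), c, s(c))  →  s(a)   [R6 at ε]

Reduce t₂ = m(s(m(s(s(a)), c, s(c))), m(m(s(s(s(c))), s(s(c)), a), c, m(s(c), c, a)), s(a)):
1. m(s(m(s(s(a)), c, s(c))), m(m(s(s(s(c))), s(s(c)), a), c, m(s(c), c, a)), s(a))  →  m(s(a), m(m(s(s(s(c))), s(s(c)), a), c, m(s(c), c, a)), s(a))   [R6 at 1.1]
2. m(s(a), m(m(s(s(s(c))), s(s(c)), a), c, m(s(c), c, a)), s(a))  →  m(s(a), m(s(s(s(c))), c, m(s(c), c, a)), s(a))   [R5 at 2.1]
3. m(s(a), m(s(s(s(c))), c, m(s(c), c, a)), s(a))  →  m(s(a), m(s(s(s(c))), c, s(c)), s(a))   [R8 at 2.3]
4. m(s(a), m(s(s(s(c))), c, s(c)), s(a))  →  m(s(a), s(c), s(a))   [R6 at 2]
5. m(s(a), s(c), s(a))  →  s(a)   [R7 at ε]

yes — NF(t₁) = s(a), NF(t₂) = s(a)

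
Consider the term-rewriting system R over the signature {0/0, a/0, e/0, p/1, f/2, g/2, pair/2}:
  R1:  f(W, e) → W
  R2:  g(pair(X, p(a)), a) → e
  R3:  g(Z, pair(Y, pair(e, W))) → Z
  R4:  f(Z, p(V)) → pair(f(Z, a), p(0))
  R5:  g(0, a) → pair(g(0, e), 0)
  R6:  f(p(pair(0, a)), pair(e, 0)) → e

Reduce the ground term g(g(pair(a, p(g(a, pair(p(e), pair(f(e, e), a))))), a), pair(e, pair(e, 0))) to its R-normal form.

1. g(g(pair(a, p(g(a, pair(p(e), pair(f(e, e), a))))), a), pair(e, pair(e, 0)))  →  g(pair(a, p(g(a, pair(p(e), pair(f(e, e), a))))), a)   [R3 at ε]
2. g(pair(a, p(g(a, pair(p(e), pair(f(e, e), a))))), a)  →  g(pair(a, p(g(a, pair(p(e), pair(e, a))))), a)   [R1 at 1.2.1.2.2.1]
3. g(pair(a, p(g(a, pair(p(e), pair(e, a))))), a)  →  g(pair(a, p(a)), a)   [R3 at 1.2.1]
4. g(pair(a, p(a)), a)  →  e   [R2 at ε]

e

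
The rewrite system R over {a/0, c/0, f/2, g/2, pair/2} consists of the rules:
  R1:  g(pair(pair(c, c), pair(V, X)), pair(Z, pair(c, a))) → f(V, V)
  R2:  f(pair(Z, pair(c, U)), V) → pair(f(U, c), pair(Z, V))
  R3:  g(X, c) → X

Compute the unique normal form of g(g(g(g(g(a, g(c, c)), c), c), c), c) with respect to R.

1. g(g(g(g(g(a, g(c, c)), c), c), c), c)  →  g(g(g(g(a, g(c, c)), c), c), c)   [R3 at ε]
2. g(g(g(g(a, g(c, c)), c), c), c)  →  g(g(g(a, g(c, c)), c), c)   [R3 at ε]
3. g(g(g(a, g(c, c)), c), c)  →  g(g(a, g(c, c)), c)   [R3 at ε]
4. g(g(a, g(c, c)), c)  →  g(a, g(c, c))   [R3 at ε]
5. g(a, g(c, c))  →  g(a, c)   [R3 at 2]
6. g(a, c)  →  a   [R3 at ε]

a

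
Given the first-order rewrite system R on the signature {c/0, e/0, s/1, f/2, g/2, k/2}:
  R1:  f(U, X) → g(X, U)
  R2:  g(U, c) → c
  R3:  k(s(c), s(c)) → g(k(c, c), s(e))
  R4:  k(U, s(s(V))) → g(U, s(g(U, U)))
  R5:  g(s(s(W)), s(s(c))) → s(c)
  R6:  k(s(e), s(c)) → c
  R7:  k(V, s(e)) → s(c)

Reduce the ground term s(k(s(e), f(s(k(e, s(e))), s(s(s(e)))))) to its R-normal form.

s(c)

1. s(k(s(e), f(s(k(e, s(e))), s(s(s(e))))))  →  s(k(s(e), g(s(s(s(e))), s(k(e, s(e))))))   [R1 at 1.2]
2. s(k(s(e), g(s(s(s(e))), s(k(e, s(e))))))  →  s(k(s(e), g(s(s(s(e))), s(s(c)))))   [R7 at 1.2.2.1]
3. s(k(s(e), g(s(s(s(e))), s(s(c)))))  →  s(k(s(e), s(c)))   [R5 at 1.2]
4. s(k(s(e), s(c)))  →  s(c)   [R6 at 1]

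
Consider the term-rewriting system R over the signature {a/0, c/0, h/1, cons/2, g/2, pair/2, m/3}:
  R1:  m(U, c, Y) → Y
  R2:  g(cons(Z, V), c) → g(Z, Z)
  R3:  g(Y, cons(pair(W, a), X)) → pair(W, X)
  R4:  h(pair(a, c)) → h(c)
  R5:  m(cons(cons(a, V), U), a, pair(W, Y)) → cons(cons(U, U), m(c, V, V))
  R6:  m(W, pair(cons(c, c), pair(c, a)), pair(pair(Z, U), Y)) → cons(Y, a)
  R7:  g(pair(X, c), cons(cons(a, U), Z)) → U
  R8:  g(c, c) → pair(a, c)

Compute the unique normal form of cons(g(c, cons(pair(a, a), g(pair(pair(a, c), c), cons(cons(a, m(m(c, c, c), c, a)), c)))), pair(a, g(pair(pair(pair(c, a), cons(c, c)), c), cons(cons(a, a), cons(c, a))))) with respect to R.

1. cons(g(c, cons(pair(a, a), g(pair(pair(a, c), c), cons(cons(a, m(m(c, c, c), c, a)), c)))), pair(a, g(pair(pair(pair(c, a), cons(c, c)), c), cons(cons(a, a), cons(c, a)))))  →  cons(pair(a, g(pair(pair(a, c), c), cons(cons(a, m(m(c, c, c), c, a)), c))), pair(a, g(pair(pair(pair(c, a), cons(c, c)), c), cons(cons(a, a), cons(c, a)))))   [R3 at 1]
2. cons(pair(a, g(pair(pair(a, c), c), cons(cons(a, m(m(c, c, c), c, a)), c))), pair(a, g(pair(pair(pair(c, a), cons(c, c)), c), cons(cons(a, a), cons(c, a)))))  →  cons(pair(a, m(m(c, c, c), c, a)), pair(a, g(pair(pair(pair(c, a), cons(c, c)), c), cons(cons(a, a), cons(c, a)))))   [R7 at 1.2]
3. cons(pair(a, m(m(c, c, c), c, a)), pair(a, g(pair(pair(pair(c, a), cons(c, c)), c), cons(cons(a, a), cons(c, a)))))  →  cons(pair(a, a), pair(a, g(pair(pair(pair(c, a), cons(c, c)), c), cons(cons(a, a), cons(c, a)))))   [R1 at 1.2]
4. cons(pair(a, a), pair(a, g(pair(pair(pair(c, a), cons(c, c)), c), cons(cons(a, a), cons(c, a)))))  →  cons(pair(a, a), pair(a, a))   [R7 at 2.2]

cons(pair(a, a), pair(a, a))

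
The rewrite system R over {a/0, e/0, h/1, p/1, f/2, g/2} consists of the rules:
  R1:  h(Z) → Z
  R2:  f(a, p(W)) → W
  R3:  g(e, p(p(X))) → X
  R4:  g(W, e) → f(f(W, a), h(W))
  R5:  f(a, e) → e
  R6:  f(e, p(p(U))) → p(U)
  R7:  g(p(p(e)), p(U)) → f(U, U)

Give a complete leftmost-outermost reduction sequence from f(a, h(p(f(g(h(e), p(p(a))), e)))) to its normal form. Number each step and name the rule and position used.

e

1. f(a, h(p(f(g(h(e), p(p(a))), e))))  →  f(a, p(f(g(h(e), p(p(a))), e)))   [R1 at 2]
2. f(a, p(f(g(h(e), p(p(a))), e)))  →  f(g(h(e), p(p(a))), e)   [R2 at ε]
3. f(g(h(e), p(p(a))), e)  →  f(g(e, p(p(a))), e)   [R1 at 1.1]
4. f(g(e, p(p(a))), e)  →  f(a, e)   [R3 at 1]
5. f(a, e)  →  e   [R5 at ε]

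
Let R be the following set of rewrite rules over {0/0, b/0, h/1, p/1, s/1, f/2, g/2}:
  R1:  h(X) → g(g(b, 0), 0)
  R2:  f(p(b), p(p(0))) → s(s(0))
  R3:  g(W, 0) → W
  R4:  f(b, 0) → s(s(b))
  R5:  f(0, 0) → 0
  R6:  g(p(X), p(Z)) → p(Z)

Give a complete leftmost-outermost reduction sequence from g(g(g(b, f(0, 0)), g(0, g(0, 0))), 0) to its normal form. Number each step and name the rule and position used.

b

1. g(g(g(b, f(0, 0)), g(0, g(0, 0))), 0)  →  g(g(b, f(0, 0)), g(0, g(0, 0)))   [R3 at ε]
2. g(g(b, f(0, 0)), g(0, g(0, 0)))  →  g(g(b, 0), g(0, g(0, 0)))   [R5 at 1.2]
3. g(g(b, 0), g(0, g(0, 0)))  →  g(b, g(0, g(0, 0)))   [R3 at 1]
4. g(b, g(0, g(0, 0)))  →  g(b, g(0, 0))   [R3 at 2.2]
5. g(b, g(0, 0))  →  g(b, 0)   [R3 at 2]
6. g(b, 0)  →  b   [R3 at ε]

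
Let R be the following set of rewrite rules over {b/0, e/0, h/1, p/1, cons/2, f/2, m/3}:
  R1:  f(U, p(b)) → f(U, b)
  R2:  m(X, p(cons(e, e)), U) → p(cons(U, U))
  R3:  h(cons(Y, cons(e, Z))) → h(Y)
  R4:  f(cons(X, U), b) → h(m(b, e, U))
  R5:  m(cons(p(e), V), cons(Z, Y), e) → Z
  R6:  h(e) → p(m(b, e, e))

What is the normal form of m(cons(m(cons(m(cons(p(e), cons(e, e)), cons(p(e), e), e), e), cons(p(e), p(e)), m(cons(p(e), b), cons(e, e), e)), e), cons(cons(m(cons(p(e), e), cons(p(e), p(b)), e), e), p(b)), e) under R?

cons(p(e), e)

1. m(cons(m(cons(m(cons(p(e), cons(e, e)), cons(p(e), e), e), e), cons(p(e), p(e)), m(cons(p(e), b), cons(e, e), e)), e), cons(cons(m(cons(p(e), e), cons(p(e), p(b)), e), e), p(b)), e)  →  m(cons(m(cons(p(e), e), cons(p(e), p(e)), m(cons(p(e), b), cons(e, e), e)), e), cons(cons(m(cons(p(e), e), cons(p(e), p(b)), e), e), p(b)), e)   [R5 at 1.1.1.1]
2. m(cons(m(cons(p(e), e), cons(p(e), p(e)), m(cons(p(e), b), cons(e, e), e)), e), cons(cons(m(cons(p(e), e), cons(p(e), p(b)), e), e), p(b)), e)  →  m(cons(m(cons(p(e), e), cons(p(e), p(e)), e), e), cons(cons(m(cons(p(e), e), cons(p(e), p(b)), e), e), p(b)), e)   [R5 at 1.1.3]
3. m(cons(m(cons(p(e), e), cons(p(e), p(e)), e), e), cons(cons(m(cons(p(e), e), cons(p(e), p(b)), e), e), p(b)), e)  →  m(cons(p(e), e), cons(cons(m(cons(p(e), e), cons(p(e), p(b)), e), e), p(b)), e)   [R5 at 1.1]
4. m(cons(p(e), e), cons(cons(m(cons(p(e), e), cons(p(e), p(b)), e), e), p(b)), e)  →  cons(m(cons(p(e), e), cons(p(e), p(b)), e), e)   [R5 at ε]
5. cons(m(cons(p(e), e), cons(p(e), p(b)), e), e)  →  cons(p(e), e)   [R5 at 1]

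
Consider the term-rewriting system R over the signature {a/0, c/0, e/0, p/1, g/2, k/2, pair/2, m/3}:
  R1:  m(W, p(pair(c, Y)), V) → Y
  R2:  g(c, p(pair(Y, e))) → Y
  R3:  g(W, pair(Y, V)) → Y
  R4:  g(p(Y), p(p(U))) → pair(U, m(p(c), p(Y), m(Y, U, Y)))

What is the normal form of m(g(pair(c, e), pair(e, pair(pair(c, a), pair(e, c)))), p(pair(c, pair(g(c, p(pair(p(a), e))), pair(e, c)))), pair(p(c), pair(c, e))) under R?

pair(p(a), pair(e, c))

1. m(g(pair(c, e), pair(e, pair(pair(c, a), pair(e, c)))), p(pair(c, pair(g(c, p(pair(p(a), e))), pair(e, c)))), pair(p(c), pair(c, e)))  →  pair(g(c, p(pair(p(a), e))), pair(e, c))   [R1 at ε]
2. pair(g(c, p(pair(p(a), e))), pair(e, c))  →  pair(p(a), pair(e, c))   [R2 at 1]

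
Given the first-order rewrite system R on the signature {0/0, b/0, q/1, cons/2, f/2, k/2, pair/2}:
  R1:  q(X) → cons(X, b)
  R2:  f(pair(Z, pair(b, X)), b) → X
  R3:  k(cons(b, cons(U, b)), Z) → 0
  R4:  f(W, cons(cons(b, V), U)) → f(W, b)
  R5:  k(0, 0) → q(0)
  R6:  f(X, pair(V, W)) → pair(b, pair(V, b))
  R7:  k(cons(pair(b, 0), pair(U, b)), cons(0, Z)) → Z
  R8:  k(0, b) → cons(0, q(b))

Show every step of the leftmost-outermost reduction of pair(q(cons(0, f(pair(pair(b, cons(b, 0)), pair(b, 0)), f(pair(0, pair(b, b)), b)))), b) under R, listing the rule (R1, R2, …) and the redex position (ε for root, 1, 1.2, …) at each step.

pair(cons(cons(0, 0), b), b)

1. pair(q(cons(0, f(pair(pair(b, cons(b, 0)), pair(b, 0)), f(pair(0, pair(b, b)), b)))), b)  →  pair(cons(cons(0, f(pair(pair(b, cons(b, 0)), pair(b, 0)), f(pair(0, pair(b, b)), b))), b), b)   [R1 at 1]
2. pair(cons(cons(0, f(pair(pair(b, cons(b, 0)), pair(b, 0)), f(pair(0, pair(b, b)), b))), b), b)  →  pair(cons(cons(0, f(pair(pair(b, cons(b, 0)), pair(b, 0)), b)), b), b)   [R2 at 1.1.2.2]
3. pair(cons(cons(0, f(pair(pair(b, cons(b, 0)), pair(b, 0)), b)), b), b)  →  pair(cons(cons(0, 0), b), b)   [R2 at 1.1.2]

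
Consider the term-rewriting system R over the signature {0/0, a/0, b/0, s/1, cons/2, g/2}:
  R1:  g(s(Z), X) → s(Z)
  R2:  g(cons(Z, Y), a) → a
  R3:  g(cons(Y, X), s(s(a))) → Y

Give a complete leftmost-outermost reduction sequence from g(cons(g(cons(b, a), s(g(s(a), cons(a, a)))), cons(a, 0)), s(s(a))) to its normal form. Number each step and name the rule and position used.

1. g(cons(g(cons(b, a), s(g(s(a), cons(a, a)))), cons(a, 0)), s(s(a)))  →  g(cons(b, a), s(g(s(a), cons(a, a))))   [R3 at ε]
2. g(cons(b, a), s(g(s(a), cons(a, a))))  →  g(cons(b, a), s(s(a)))   [R1 at 2.1]
3. g(cons(b, a), s(s(a)))  →  b   [R3 at ε]

b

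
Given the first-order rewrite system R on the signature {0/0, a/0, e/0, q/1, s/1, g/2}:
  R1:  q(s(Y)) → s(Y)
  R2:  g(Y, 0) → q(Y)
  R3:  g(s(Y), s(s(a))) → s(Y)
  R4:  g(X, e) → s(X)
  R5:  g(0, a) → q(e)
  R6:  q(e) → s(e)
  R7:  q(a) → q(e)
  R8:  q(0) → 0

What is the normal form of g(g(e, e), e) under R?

1. g(g(e, e), e)  →  s(g(e, e))   [R4 at ε]
2. s(g(e, e))  →  s(s(e))   [R4 at 1]

s(s(e))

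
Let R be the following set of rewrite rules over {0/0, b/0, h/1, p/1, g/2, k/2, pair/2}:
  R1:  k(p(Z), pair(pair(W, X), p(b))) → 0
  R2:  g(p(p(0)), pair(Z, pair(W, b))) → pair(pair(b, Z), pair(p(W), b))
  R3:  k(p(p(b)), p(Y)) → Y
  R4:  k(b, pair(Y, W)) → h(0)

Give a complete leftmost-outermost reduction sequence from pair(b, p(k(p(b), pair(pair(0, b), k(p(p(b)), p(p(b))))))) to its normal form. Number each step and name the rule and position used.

1. pair(b, p(k(p(b), pair(pair(0, b), k(p(p(b)), p(p(b)))))))  →  pair(b, p(k(p(b), pair(pair(0, b), p(b)))))   [R3 at 2.1.2.2]
2. pair(b, p(k(p(b), pair(pair(0, b), p(b)))))  →  pair(b, p(0))   [R1 at 2.1]

pair(b, p(0))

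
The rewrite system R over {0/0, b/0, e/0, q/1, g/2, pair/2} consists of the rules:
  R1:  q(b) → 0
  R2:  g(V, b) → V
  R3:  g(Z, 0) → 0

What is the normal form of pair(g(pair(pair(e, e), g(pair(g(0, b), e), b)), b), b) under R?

1. pair(g(pair(pair(e, e), g(pair(g(0, b), e), b)), b), b)  →  pair(pair(pair(e, e), g(pair(g(0, b), e), b)), b)   [R2 at 1]
2. pair(pair(pair(e, e), g(pair(g(0, b), e), b)), b)  →  pair(pair(pair(e, e), pair(g(0, b), e)), b)   [R2 at 1.2]
3. pair(pair(pair(e, e), pair(g(0, b), e)), b)  →  pair(pair(pair(e, e), pair(0, e)), b)   [R2 at 1.2.1]

pair(pair(pair(e, e), pair(0, e)), b)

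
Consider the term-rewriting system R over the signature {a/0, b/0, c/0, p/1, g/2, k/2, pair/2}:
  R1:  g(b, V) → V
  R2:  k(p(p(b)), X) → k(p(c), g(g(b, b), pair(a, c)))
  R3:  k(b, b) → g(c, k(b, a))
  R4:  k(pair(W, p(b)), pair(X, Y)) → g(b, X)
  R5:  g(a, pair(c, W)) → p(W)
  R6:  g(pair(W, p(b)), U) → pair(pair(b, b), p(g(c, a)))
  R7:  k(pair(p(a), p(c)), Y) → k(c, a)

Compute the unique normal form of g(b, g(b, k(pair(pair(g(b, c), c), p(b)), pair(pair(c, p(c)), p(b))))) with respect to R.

1. g(b, g(b, k(pair(pair(g(b, c), c), p(b)), pair(pair(c, p(c)), p(b)))))  →  g(b, k(pair(pair(g(b, c), c), p(b)), pair(pair(c, p(c)), p(b))))   [R1 at ε]
2. g(b, k(pair(pair(g(b, c), c), p(b)), pair(pair(c, p(c)), p(b))))  →  k(pair(pair(g(b, c), c), p(b)), pair(pair(c, p(c)), p(b)))   [R1 at ε]
3. k(pair(pair(g(b, c), c), p(b)), pair(pair(c, p(c)), p(b)))  →  g(b, pair(c, p(c)))   [R4 at ε]
4. g(b, pair(c, p(c)))  →  pair(c, p(c))   [R1 at ε]

pair(c, p(c))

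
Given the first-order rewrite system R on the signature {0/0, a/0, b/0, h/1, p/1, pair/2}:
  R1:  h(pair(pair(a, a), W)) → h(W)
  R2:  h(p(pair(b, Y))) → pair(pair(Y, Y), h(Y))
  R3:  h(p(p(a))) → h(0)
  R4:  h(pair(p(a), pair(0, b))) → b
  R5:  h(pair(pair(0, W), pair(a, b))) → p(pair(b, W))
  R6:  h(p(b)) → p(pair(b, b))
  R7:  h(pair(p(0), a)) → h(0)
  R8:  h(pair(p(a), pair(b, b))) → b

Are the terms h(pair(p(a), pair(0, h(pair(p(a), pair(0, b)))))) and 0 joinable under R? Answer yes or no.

Reduce t₁ = h(pair(p(a), pair(0, h(pair(p(a), pair(0, b)))))):
1. h(pair(p(a), pair(0, h(pair(p(a), pair(0, b))))))  →  h(pair(p(a), pair(0, b)))   [R4 at 1.2.2]
2. h(pair(p(a), pair(0, b)))  →  b   [R4 at ε]

Reduce t₂ = 0:

no — NF(t₁) = b, NF(t₂) = 0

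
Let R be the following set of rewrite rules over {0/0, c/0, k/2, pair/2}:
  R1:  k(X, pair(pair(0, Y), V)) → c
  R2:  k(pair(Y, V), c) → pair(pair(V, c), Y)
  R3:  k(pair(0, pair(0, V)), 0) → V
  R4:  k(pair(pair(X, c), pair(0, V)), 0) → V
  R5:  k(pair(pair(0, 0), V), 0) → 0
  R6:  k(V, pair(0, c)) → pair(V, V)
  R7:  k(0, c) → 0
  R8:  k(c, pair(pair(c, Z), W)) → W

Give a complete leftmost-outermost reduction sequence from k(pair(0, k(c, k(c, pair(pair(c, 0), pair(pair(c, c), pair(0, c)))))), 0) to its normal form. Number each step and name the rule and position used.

c

1. k(pair(0, k(c, k(c, pair(pair(c, 0), pair(pair(c, c), pair(0, c)))))), 0)  →  k(pair(0, k(c, pair(pair(c, c), pair(0, c)))), 0)   [R8 at 1.2.2]
2. k(pair(0, k(c, pair(pair(c, c), pair(0, c)))), 0)  →  k(pair(0, pair(0, c)), 0)   [R8 at 1.2]
3. k(pair(0, pair(0, c)), 0)  →  c   [R3 at ε]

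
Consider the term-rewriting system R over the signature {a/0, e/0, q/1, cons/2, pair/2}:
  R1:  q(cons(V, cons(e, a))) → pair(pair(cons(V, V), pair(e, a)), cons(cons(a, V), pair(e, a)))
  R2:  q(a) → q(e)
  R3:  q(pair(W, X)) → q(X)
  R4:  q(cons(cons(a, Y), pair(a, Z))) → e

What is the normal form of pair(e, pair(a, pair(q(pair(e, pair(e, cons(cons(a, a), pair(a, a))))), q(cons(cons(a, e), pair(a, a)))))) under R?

pair(e, pair(a, pair(e, e)))

1. pair(e, pair(a, pair(q(pair(e, pair(e, cons(cons(a, a), pair(a, a))))), q(cons(cons(a, e), pair(a, a))))))  →  pair(e, pair(a, pair(q(pair(e, cons(cons(a, a), pair(a, a)))), q(cons(cons(a, e), pair(a, a))))))   [R3 at 2.2.1]
2. pair(e, pair(a, pair(q(pair(e, cons(cons(a, a), pair(a, a)))), q(cons(cons(a, e), pair(a, a))))))  →  pair(e, pair(a, pair(q(cons(cons(a, a), pair(a, a))), q(cons(cons(a, e), pair(a, a))))))   [R3 at 2.2.1]
3. pair(e, pair(a, pair(q(cons(cons(a, a), pair(a, a))), q(cons(cons(a, e), pair(a, a))))))  →  pair(e, pair(a, pair(e, q(cons(cons(a, e), pair(a, a))))))   [R4 at 2.2.1]
4. pair(e, pair(a, pair(e, q(cons(cons(a, e), pair(a, a))))))  →  pair(e, pair(a, pair(e, e)))   [R4 at 2.2.2]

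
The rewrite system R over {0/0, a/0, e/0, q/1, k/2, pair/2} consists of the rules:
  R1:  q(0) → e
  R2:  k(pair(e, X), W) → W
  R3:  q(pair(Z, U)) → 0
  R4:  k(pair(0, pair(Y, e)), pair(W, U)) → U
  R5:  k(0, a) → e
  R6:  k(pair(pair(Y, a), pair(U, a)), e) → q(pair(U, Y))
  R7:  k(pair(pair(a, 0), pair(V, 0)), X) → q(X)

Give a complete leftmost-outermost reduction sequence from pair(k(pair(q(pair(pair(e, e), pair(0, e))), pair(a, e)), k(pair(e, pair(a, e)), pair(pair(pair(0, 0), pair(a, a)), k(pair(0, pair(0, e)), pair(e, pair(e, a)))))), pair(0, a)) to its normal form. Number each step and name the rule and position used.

1. pair(k(pair(q(pair(pair(e, e), pair(0, e))), pair(a, e)), k(pair(e, pair(a, e)), pair(pair(pair(0, 0), pair(a, a)), k(pair(0, pair(0, e)), pair(e, pair(e, a)))))), pair(0, a))  →  pair(k(pair(0, pair(a, e)), k(pair(e, pair(a, e)), pair(pair(pair(0, 0), pair(a, a)), k(pair(0, pair(0, e)), pair(e, pair(e, a)))))), pair(0, a))   [R3 at 1.1.1]
2. pair(k(pair(0, pair(a, e)), k(pair(e, pair(a, e)), pair(pair(pair(0, 0), pair(a, a)), k(pair(0, pair(0, e)), pair(e, pair(e, a)))))), pair(0, a))  →  pair(k(pair(0, pair(a, e)), pair(pair(pair(0, 0), pair(a, a)), k(pair(0, pair(0, e)), pair(e, pair(e, a))))), pair(0, a))   [R2 at 1.2]
3. pair(k(pair(0, pair(a, e)), pair(pair(pair(0, 0), pair(a, a)), k(pair(0, pair(0, e)), pair(e, pair(e, a))))), pair(0, a))  →  pair(k(pair(0, pair(0, e)), pair(e, pair(e, a))), pair(0, a))   [R4 at 1]
4. pair(k(pair(0, pair(0, e)), pair(e, pair(e, a))), pair(0, a))  →  pair(pair(e, a), pair(0, a))   [R4 at 1]

pair(pair(e, a), pair(0, a))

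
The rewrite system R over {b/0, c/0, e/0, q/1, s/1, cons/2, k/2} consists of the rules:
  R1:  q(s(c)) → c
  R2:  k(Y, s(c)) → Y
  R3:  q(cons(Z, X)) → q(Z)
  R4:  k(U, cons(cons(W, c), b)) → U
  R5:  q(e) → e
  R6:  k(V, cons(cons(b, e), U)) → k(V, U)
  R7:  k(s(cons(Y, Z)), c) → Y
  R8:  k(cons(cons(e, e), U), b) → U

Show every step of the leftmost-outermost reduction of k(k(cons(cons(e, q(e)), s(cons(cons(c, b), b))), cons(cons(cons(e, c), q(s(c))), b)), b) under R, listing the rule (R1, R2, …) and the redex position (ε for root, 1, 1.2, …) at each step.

s(cons(cons(c, b), b))

1. k(k(cons(cons(e, q(e)), s(cons(cons(c, b), b))), cons(cons(cons(e, c), q(s(c))), b)), b)  →  k(k(cons(cons(e, e), s(cons(cons(c, b), b))), cons(cons(cons(e, c), q(s(c))), b)), b)   [R5 at 1.1.1.2]
2. k(k(cons(cons(e, e), s(cons(cons(c, b), b))), cons(cons(cons(e, c), q(s(c))), b)), b)  →  k(k(cons(cons(e, e), s(cons(cons(c, b), b))), cons(cons(cons(e, c), c), b)), b)   [R1 at 1.2.1.2]
3. k(k(cons(cons(e, e), s(cons(cons(c, b), b))), cons(cons(cons(e, c), c), b)), b)  →  k(cons(cons(e, e), s(cons(cons(c, b), b))), b)   [R4 at 1]
4. k(cons(cons(e, e), s(cons(cons(c, b), b))), b)  →  s(cons(cons(c, b), b))   [R8 at ε]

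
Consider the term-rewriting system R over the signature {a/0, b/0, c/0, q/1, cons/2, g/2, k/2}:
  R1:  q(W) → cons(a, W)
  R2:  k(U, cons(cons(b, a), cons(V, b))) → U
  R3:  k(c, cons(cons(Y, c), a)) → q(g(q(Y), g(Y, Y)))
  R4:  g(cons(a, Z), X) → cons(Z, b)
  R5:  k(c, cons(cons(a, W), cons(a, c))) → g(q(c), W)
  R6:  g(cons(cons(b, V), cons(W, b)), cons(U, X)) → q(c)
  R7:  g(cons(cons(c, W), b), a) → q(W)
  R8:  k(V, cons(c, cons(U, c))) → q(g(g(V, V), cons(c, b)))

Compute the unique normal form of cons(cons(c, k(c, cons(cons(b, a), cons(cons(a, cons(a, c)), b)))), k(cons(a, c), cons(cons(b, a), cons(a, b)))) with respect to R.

1. cons(cons(c, k(c, cons(cons(b, a), cons(cons(a, cons(a, c)), b)))), k(cons(a, c), cons(cons(b, a), cons(a, b))))  →  cons(cons(c, c), k(cons(a, c), cons(cons(b, a), cons(a, b))))   [R2 at 1.2]
2. cons(cons(c, c), k(cons(a, c), cons(cons(b, a), cons(a, b))))  →  cons(cons(c, c), cons(a, c))   [R2 at 2]

cons(cons(c, c), cons(a, c))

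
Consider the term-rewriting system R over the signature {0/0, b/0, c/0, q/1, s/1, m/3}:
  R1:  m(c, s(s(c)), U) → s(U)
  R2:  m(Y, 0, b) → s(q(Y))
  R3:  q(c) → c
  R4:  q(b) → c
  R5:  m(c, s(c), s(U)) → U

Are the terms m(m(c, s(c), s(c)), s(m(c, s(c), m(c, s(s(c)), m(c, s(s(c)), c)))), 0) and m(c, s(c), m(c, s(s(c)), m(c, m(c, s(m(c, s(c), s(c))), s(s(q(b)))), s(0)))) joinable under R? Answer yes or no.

Reduce t₁ = m(m(c, s(c), s(c)), s(m(c, s(c), m(c, s(s(c)), m(c, s(s(c)), c)))), 0):
1. m(m(c, s(c), s(c)), s(m(c, s(c), m(c, s(s(c)), m(c, s(s(c)), c)))), 0)  →  m(c, s(m(c, s(c), m(c, s(s(c)), m(c, s(s(c)), c)))), 0)   [R5 at 1]
2. m(c, s(m(c, s(c), m(c, s(s(c)), m(c, s(s(c)), c)))), 0)  →  m(c, s(m(c, s(c), s(m(c, s(s(c)), c)))), 0)   [R1 at 2.1.3]
3. m(c, s(m(c, s(c), s(m(c, s(s(c)), c)))), 0)  →  m(c, s(m(c, s(s(c)), c)), 0)   [R5 at 2.1]
4. m(c, s(m(c, s(s(c)), c)), 0)  →  m(c, s(s(c)), 0)   [R1 at 2.1]
5. m(c, s(s(c)), 0)  →  s(0)   [R1 at ε]

Reduce t₂ = m(c, s(c), m(c, s(s(c)), m(c, m(c, s(m(c, s(c), s(c))), s(s(q(b)))), s(0)))):
1. m(c, s(c), m(c, s(s(c)), m(c, m(c, s(m(c, s(c), s(c))), s(s(q(b)))), s(0))))  →  m(c, s(c), s(m(c, m(c, s(m(c, s(c), s(c))), s(s(q(b)))), s(0))))   [R1 at 3]
2. m(c, s(c), s(m(c, m(c, s(m(c, s(c), s(c))), s(s(q(b)))), s(0))))  →  m(c, m(c, s(m(c, s(c), s(c))), s(s(q(b)))), s(0))   [R5 at ε]
3. m(c, m(c, s(m(c, s(c), s(c))), s(s(q(b)))), s(0))  →  m(c, m(c, s(c), s(s(q(b)))), s(0))   [R5 at 2.2.1]
4. m(c, m(c, s(c), s(s(q(b)))), s(0))  →  m(c, s(q(b)), s(0))   [R5 at 2]
5. m(c, s(q(b)), s(0))  →  m(c, s(c), s(0))   [R4 at 2.1]
6. m(c, s(c), s(0))  →  0   [R5 at ε]

no — NF(t₁) = s(0), NF(t₂) = 0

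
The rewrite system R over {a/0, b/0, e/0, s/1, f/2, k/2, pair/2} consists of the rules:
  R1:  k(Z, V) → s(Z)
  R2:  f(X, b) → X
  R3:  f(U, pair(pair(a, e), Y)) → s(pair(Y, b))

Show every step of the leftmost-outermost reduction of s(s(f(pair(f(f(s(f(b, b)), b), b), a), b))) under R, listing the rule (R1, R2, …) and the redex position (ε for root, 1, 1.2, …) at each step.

1. s(s(f(pair(f(f(s(f(b, b)), b), b), a), b)))  →  s(s(pair(f(f(s(f(b, b)), b), b), a)))   [R2 at 1.1]
2. s(s(pair(f(f(s(f(b, b)), b), b), a)))  →  s(s(pair(f(s(f(b, b)), b), a)))   [R2 at 1.1.1]
3. s(s(pair(f(s(f(b, b)), b), a)))  →  s(s(pair(s(f(b, b)), a)))   [R2 at 1.1.1]
4. s(s(pair(s(f(b, b)), a)))  →  s(s(pair(s(b), a)))   [R2 at 1.1.1.1]

s(s(pair(s(b), a)))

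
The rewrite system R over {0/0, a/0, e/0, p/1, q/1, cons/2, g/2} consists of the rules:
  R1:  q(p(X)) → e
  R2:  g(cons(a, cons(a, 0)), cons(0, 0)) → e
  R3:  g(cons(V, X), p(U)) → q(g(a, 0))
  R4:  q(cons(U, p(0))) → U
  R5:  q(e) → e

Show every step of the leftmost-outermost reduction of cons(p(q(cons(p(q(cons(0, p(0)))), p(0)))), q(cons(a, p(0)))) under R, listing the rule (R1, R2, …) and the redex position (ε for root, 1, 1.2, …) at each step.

1. cons(p(q(cons(p(q(cons(0, p(0)))), p(0)))), q(cons(a, p(0))))  →  cons(p(p(q(cons(0, p(0))))), q(cons(a, p(0))))   [R4 at 1.1]
2. cons(p(p(q(cons(0, p(0))))), q(cons(a, p(0))))  →  cons(p(p(0)), q(cons(a, p(0))))   [R4 at 1.1.1]
3. cons(p(p(0)), q(cons(a, p(0))))  →  cons(p(p(0)), a)   [R4 at 2]

cons(p(p(0)), a)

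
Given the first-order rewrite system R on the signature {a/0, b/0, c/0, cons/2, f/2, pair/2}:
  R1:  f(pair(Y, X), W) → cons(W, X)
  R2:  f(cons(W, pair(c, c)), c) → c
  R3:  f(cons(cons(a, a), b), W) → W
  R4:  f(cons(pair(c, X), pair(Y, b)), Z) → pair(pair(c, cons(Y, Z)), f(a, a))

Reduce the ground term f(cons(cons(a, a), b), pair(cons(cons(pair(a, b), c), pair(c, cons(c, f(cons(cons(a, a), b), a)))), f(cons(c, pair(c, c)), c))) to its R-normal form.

1. f(cons(cons(a, a), b), pair(cons(cons(pair(a, b), c), pair(c, cons(c, f(cons(cons(a, a), b), a)))), f(cons(c, pair(c, c)), c)))  →  pair(cons(cons(pair(a, b), c), pair(c, cons(c, f(cons(cons(a, a), b), a)))), f(cons(c, pair(c, c)), c))   [R3 at ε]
2. pair(cons(cons(pair(a, b), c), pair(c, cons(c, f(cons(cons(a, a), b), a)))), f(cons(c, pair(c, c)), c))  →  pair(cons(cons(pair(a, b), c), pair(c, cons(c, a))), f(cons(c, pair(c, c)), c))   [R3 at 1.2.2.2]
3. pair(cons(cons(pair(a, b), c), pair(c, cons(c, a))), f(cons(c, pair(c, c)), c))  →  pair(cons(cons(pair(a, b), c), pair(c, cons(c, a))), c)   [R2 at 2]

pair(cons(cons(pair(a, b), c), pair(c, cons(c, a))), c)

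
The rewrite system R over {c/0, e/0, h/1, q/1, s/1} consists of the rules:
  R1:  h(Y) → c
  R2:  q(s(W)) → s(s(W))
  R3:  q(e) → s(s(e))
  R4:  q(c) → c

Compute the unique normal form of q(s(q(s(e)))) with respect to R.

1. q(s(q(s(e))))  →  s(s(q(s(e))))   [R2 at ε]
2. s(s(q(s(e))))  →  s(s(s(s(e))))   [R2 at 1.1]

s(s(s(s(e))))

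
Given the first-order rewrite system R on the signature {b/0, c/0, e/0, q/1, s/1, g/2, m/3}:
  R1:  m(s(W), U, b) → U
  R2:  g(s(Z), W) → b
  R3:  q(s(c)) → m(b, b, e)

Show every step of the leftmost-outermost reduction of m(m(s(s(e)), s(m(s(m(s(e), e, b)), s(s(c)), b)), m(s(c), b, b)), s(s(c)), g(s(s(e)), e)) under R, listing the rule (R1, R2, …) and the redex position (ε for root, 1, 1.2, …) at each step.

s(s(c))

1. m(m(s(s(e)), s(m(s(m(s(e), e, b)), s(s(c)), b)), m(s(c), b, b)), s(s(c)), g(s(s(e)), e))  →  m(m(s(s(e)), s(s(s(c))), m(s(c), b, b)), s(s(c)), g(s(s(e)), e))   [R1 at 1.2.1]
2. m(m(s(s(e)), s(s(s(c))), m(s(c), b, b)), s(s(c)), g(s(s(e)), e))  →  m(m(s(s(e)), s(s(s(c))), b), s(s(c)), g(s(s(e)), e))   [R1 at 1.3]
3. m(m(s(s(e)), s(s(s(c))), b), s(s(c)), g(s(s(e)), e))  →  m(s(s(s(c))), s(s(c)), g(s(s(e)), e))   [R1 at 1]
4. m(s(s(s(c))), s(s(c)), g(s(s(e)), e))  →  m(s(s(s(c))), s(s(c)), b)   [R2 at 3]
5. m(s(s(s(c))), s(s(c)), b)  →  s(s(c))   [R1 at ε]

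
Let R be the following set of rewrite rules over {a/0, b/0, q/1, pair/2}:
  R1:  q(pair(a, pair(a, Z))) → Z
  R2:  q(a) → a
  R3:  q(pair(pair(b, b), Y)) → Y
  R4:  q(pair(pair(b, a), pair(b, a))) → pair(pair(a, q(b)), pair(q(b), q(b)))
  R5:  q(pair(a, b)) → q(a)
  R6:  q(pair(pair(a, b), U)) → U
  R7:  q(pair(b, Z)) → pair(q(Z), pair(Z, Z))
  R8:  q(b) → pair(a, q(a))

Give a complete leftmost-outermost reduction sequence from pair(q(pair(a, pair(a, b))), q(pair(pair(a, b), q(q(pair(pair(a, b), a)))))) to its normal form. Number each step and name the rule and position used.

1. pair(q(pair(a, pair(a, b))), q(pair(pair(a, b), q(q(pair(pair(a, b), a))))))  →  pair(b, q(pair(pair(a, b), q(q(pair(pair(a, b), a))))))   [R1 at 1]
2. pair(b, q(pair(pair(a, b), q(q(pair(pair(a, b), a))))))  →  pair(b, q(q(pair(pair(a, b), a))))   [R6 at 2]
3. pair(b, q(q(pair(pair(a, b), a))))  →  pair(b, q(a))   [R6 at 2.1]
4. pair(b, q(a))  →  pair(b, a)   [R2 at 2]

pair(b, a)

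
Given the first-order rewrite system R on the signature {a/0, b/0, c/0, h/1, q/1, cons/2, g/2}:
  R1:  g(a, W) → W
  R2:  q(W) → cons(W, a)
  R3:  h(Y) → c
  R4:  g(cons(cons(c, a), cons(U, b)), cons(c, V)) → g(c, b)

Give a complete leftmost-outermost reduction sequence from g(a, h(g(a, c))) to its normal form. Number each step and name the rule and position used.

1. g(a, h(g(a, c)))  →  h(g(a, c))   [R1 at ε]
2. h(g(a, c))  →  c   [R3 at ε]

c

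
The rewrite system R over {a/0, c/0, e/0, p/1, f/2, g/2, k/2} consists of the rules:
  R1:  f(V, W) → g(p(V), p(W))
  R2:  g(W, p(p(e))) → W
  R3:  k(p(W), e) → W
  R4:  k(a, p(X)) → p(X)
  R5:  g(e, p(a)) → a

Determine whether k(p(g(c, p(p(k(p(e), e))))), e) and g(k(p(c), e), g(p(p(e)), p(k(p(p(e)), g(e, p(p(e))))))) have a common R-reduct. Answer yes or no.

Reduce t₁ = k(p(g(c, p(p(k(p(e), e))))), e):
1. k(p(g(c, p(p(k(p(e), e))))), e)  →  g(c, p(p(k(p(e), e))))   [R3 at ε]
2. g(c, p(p(k(p(e), e))))  →  g(c, p(p(e)))   [R3 at 2.1.1]
3. g(c, p(p(e)))  →  c   [R2 at ε]

Reduce t₂ = g(k(p(c), e), g(p(p(e)), p(k(p(p(e)), g(e, p(p(e))))))):
1. g(k(p(c), e), g(p(p(e)), p(k(p(p(e)), g(e, p(p(e)))))))  →  g(c, g(p(p(e)), p(k(p(p(e)), g(e, p(p(e)))))))   [R3 at 1]
2. g(c, g(p(p(e)), p(k(p(p(e)), g(e, p(p(e)))))))  →  g(c, g(p(p(e)), p(k(p(p(e)), e))))   [R2 at 2.2.1.2]
3. g(c, g(p(p(e)), p(k(p(p(e)), e))))  →  g(c, g(p(p(e)), p(p(e))))   [R3 at 2.2.1]
4. g(c, g(p(p(e)), p(p(e))))  →  g(c, p(p(e)))   [R2 at 2]
5. g(c, p(p(e)))  →  c   [R2 at ε]

yes — NF(t₁) = c, NF(t₂) = c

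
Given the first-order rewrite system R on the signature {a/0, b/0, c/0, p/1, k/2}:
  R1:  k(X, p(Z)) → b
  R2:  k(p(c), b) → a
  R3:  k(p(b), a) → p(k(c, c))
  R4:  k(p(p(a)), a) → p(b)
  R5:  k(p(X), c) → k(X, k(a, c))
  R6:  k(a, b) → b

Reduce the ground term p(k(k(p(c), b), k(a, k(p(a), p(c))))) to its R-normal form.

1. p(k(k(p(c), b), k(a, k(p(a), p(c)))))  →  p(k(a, k(a, k(p(a), p(c)))))   [R2 at 1.1]
2. p(k(a, k(a, k(p(a), p(c)))))  →  p(k(a, k(a, b)))   [R1 at 1.2.2]
3. p(k(a, k(a, b)))  →  p(k(a, b))   [R6 at 1.2]
4. p(k(a, b))  →  p(b)   [R6 at 1]

p(b)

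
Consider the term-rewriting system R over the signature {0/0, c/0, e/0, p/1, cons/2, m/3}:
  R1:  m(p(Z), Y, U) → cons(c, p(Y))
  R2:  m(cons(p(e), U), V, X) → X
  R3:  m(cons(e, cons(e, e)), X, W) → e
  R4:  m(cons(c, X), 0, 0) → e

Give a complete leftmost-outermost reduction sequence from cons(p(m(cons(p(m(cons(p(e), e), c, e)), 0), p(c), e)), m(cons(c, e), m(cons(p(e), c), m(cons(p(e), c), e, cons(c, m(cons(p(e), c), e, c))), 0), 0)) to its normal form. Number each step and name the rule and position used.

cons(p(e), e)

1. cons(p(m(cons(p(m(cons(p(e), e), c, e)), 0), p(c), e)), m(cons(c, e), m(cons(p(e), c), m(cons(p(e), c), e, cons(c, m(cons(p(e), c), e, c))), 0), 0))  →  cons(p(m(cons(p(e), 0), p(c), e)), m(cons(c, e), m(cons(p(e), c), m(cons(p(e), c), e, cons(c, m(cons(p(e), c), e, c))), 0), 0))   [R2 at 1.1.1.1.1]
2. cons(p(m(cons(p(e), 0), p(c), e)), m(cons(c, e), m(cons(p(e), c), m(cons(p(e), c), e, cons(c, m(cons(p(e), c), e, c))), 0), 0))  →  cons(p(e), m(cons(c, e), m(cons(p(e), c), m(cons(p(e), c), e, cons(c, m(cons(p(e), c), e, c))), 0), 0))   [R2 at 1.1]
3. cons(p(e), m(cons(c, e), m(cons(p(e), c), m(cons(p(e), c), e, cons(c, m(cons(p(e), c), e, c))), 0), 0))  →  cons(p(e), m(cons(c, e), 0, 0))   [R2 at 2.2]
4. cons(p(e), m(cons(c, e), 0, 0))  →  cons(p(e), e)   [R4 at 2]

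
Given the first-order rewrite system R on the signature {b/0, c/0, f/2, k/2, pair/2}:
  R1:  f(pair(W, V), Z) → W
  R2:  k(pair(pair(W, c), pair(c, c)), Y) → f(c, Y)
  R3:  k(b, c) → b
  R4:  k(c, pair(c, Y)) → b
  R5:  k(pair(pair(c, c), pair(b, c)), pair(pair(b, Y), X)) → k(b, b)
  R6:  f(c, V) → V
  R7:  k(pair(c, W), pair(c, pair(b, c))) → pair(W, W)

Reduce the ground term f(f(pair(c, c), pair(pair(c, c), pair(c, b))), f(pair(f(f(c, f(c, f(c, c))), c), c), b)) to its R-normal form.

c

1. f(f(pair(c, c), pair(pair(c, c), pair(c, b))), f(pair(f(f(c, f(c, f(c, c))), c), c), b))  →  f(c, f(pair(f(f(c, f(c, f(c, c))), c), c), b))   [R1 at 1]
2. f(c, f(pair(f(f(c, f(c, f(c, c))), c), c), b))  →  f(pair(f(f(c, f(c, f(c, c))), c), c), b)   [R6 at ε]
3. f(pair(f(f(c, f(c, f(c, c))), c), c), b)  →  f(f(c, f(c, f(c, c))), c)   [R1 at ε]
4. f(f(c, f(c, f(c, c))), c)  →  f(f(c, f(c, c)), c)   [R6 at 1]
5. f(f(c, f(c, c)), c)  →  f(f(c, c), c)   [R6 at 1]
6. f(f(c, c), c)  →  f(c, c)   [R6 at 1]
7. f(c, c)  →  c   [R6 at ε]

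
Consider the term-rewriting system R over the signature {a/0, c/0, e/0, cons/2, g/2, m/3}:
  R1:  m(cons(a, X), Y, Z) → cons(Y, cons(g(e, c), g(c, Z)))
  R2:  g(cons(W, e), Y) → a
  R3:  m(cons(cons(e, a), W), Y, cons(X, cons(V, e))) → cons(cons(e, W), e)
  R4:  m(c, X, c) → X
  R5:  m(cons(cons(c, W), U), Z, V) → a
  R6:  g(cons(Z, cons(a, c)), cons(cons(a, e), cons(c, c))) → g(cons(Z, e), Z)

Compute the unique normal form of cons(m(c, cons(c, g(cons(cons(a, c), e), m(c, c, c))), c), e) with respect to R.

cons(cons(c, a), e)

1. cons(m(c, cons(c, g(cons(cons(a, c), e), m(c, c, c))), c), e)  →  cons(cons(c, g(cons(cons(a, c), e), m(c, c, c))), e)   [R4 at 1]
2. cons(cons(c, g(cons(cons(a, c), e), m(c, c, c))), e)  →  cons(cons(c, a), e)   [R2 at 1.2]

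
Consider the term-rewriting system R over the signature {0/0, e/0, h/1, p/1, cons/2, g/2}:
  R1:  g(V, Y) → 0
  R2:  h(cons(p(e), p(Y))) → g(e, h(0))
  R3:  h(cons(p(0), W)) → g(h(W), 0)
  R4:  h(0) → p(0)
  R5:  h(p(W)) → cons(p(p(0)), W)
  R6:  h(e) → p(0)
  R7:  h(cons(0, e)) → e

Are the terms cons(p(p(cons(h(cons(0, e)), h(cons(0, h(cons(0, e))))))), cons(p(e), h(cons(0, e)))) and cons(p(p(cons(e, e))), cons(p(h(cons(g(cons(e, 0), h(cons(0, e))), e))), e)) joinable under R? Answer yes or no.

Reduce t₁ = cons(p(p(cons(h(cons(0, e)), h(cons(0, h(cons(0, e))))))), cons(p(e), h(cons(0, e)))):
1. cons(p(p(cons(h(cons(0, e)), h(cons(0, h(cons(0, e))))))), cons(p(e), h(cons(0, e))))  →  cons(p(p(cons(e, h(cons(0, h(cons(0, e))))))), cons(p(e), h(cons(0, e))))   [R7 at 1.1.1.1]
2. cons(p(p(cons(e, h(cons(0, h(cons(0, e))))))), cons(p(e), h(cons(0, e))))  →  cons(p(p(cons(e, h(cons(0, e))))), cons(p(e), h(cons(0, e))))   [R7 at 1.1.1.2.1.2]
3. cons(p(p(cons(e, h(cons(0, e))))), cons(p(e), h(cons(0, e))))  →  cons(p(p(cons(e, e))), cons(p(e), h(cons(0, e))))   [R7 at 1.1.1.2]
4. cons(p(p(cons(e, e))), cons(p(e), h(cons(0, e))))  →  cons(p(p(cons(e, e))), cons(p(e), e))   [R7 at 2.2]

Reduce t₂ = cons(p(p(cons(e, e))), cons(p(h(cons(g(cons(e, 0), h(cons(0, e))), e))), e)):
1. cons(p(p(cons(e, e))), cons(p(h(cons(g(cons(e, 0), h(cons(0, e))), e))), e))  →  cons(p(p(cons(e, e))), cons(p(h(cons(0, e))), e))   [R1 at 2.1.1.1.1]
2. cons(p(p(cons(e, e))), cons(p(h(cons(0, e))), e))  →  cons(p(p(cons(e, e))), cons(p(e), e))   [R7 at 2.1.1]

yes — NF(t₁) = cons(p(p(cons(e, e))), cons(p(e), e)), NF(t₂) = cons(p(p(cons(e, e))), cons(p(e), e))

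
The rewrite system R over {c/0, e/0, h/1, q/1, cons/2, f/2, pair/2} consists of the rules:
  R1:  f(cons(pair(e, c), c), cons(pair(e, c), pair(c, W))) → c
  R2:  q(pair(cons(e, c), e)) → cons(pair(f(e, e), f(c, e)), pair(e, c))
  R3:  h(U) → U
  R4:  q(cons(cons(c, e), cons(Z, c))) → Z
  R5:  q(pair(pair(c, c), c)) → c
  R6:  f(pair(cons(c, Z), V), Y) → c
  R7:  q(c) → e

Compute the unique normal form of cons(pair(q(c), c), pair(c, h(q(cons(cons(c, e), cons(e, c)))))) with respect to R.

cons(pair(e, c), pair(c, e))

1. cons(pair(q(c), c), pair(c, h(q(cons(cons(c, e), cons(e, c))))))  →  cons(pair(e, c), pair(c, h(q(cons(cons(c, e), cons(e, c))))))   [R7 at 1.1]
2. cons(pair(e, c), pair(c, h(q(cons(cons(c, e), cons(e, c))))))  →  cons(pair(e, c), pair(c, q(cons(cons(c, e), cons(e, c)))))   [R3 at 2.2]
3. cons(pair(e, c), pair(c, q(cons(cons(c, e), cons(e, c)))))  →  cons(pair(e, c), pair(c, e))   [R4 at 2.2]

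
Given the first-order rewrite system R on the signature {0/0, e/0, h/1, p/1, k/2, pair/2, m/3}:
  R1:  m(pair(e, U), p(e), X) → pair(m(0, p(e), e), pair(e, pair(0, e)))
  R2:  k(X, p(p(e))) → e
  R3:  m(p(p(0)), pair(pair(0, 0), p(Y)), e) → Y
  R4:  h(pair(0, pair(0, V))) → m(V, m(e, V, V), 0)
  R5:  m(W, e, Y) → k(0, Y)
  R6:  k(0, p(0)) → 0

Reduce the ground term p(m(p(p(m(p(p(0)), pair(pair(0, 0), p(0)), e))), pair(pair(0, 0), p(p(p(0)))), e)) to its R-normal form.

1. p(m(p(p(m(p(p(0)), pair(pair(0, 0), p(0)), e))), pair(pair(0, 0), p(p(p(0)))), e))  →  p(m(p(p(0)), pair(pair(0, 0), p(p(p(0)))), e))   [R3 at 1.1.1.1]
2. p(m(p(p(0)), pair(pair(0, 0), p(p(p(0)))), e))  →  p(p(p(0)))   [R3 at 1]

p(p(p(0)))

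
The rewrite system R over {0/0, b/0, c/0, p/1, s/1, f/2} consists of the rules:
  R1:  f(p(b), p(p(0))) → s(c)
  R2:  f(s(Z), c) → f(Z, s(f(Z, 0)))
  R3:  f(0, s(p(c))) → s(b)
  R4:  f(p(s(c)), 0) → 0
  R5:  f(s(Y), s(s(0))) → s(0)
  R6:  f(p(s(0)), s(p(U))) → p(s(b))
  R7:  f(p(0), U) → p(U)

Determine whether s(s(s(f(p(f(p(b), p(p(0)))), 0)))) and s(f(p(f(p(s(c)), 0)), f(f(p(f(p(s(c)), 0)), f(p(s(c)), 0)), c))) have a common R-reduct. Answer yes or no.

no — NF(t₁) = s(s(s(0))), NF(t₂) = s(p(p(c)))

Reduce t₁ = s(s(s(f(p(f(p(b), p(p(0)))), 0)))):
1. s(s(s(f(p(f(p(b), p(p(0)))), 0))))  →  s(s(s(f(p(s(c)), 0))))   [R1 at 1.1.1.1.1]
2. s(s(s(f(p(s(c)), 0))))  →  s(s(s(0)))   [R4 at 1.1.1]

Reduce t₂ = s(f(p(f(p(s(c)), 0)), f(f(p(f(p(s(c)), 0)), f(p(s(c)), 0)), c))):
1. s(f(p(f(p(s(c)), 0)), f(f(p(f(p(s(c)), 0)), f(p(s(c)), 0)), c)))  →  s(f(p(0), f(f(p(f(p(s(c)), 0)), f(p(s(c)), 0)), c)))   [R4 at 1.1.1]
2. s(f(p(0), f(f(p(f(p(s(c)), 0)), f(p(s(c)), 0)), c)))  →  s(p(f(f(p(f(p(s(c)), 0)), f(p(s(c)), 0)), c)))   [R7 at 1]
3. s(p(f(f(p(f(p(s(c)), 0)), f(p(s(c)), 0)), c)))  →  s(p(f(f(p(0), f(p(s(c)), 0)), c)))   [R4 at 1.1.1.1.1]
4. s(p(f(f(p(0), f(p(s(c)), 0)), c)))  →  s(p(f(p(f(p(s(c)), 0)), c)))   [R7 at 1.1.1]
5. s(p(f(p(f(p(s(c)), 0)), c)))  →  s(p(f(p(0), c)))   [R4 at 1.1.1.1]
6. s(p(f(p(0), c)))  →  s(p(p(c)))   [R7 at 1.1]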